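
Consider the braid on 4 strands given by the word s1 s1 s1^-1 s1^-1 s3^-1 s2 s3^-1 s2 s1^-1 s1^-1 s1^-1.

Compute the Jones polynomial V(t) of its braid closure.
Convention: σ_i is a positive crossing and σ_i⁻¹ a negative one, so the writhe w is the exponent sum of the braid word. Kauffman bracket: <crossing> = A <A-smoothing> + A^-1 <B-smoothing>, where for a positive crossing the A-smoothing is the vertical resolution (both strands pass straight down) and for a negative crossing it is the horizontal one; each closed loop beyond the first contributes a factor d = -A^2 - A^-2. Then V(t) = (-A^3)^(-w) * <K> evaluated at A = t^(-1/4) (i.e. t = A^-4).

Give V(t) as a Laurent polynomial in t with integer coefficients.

t - 1 + 2*t^-1 - 3*t^-2 + 3*t^-3 - 2*t^-4 + 2*t^-5 - t^-6

Derivation:
The presented braid s1 s1 s1^-1 s1^-1 s3^-1 s2 s3^-1 s2 s1^-1 s1^-1 s1^-1 on 4 strands reduces by inverse Markov moves (closure unchanged at each step):
  Deconjugate: the word is γ·β·γ⁻¹ with γ = s1 s1 (prefix) and γ⁻¹ = s1^-1 s1^-1 (suffix); strip both.
Reduced to β = s1^-1 s1^-1 s3^-1 s2 s3^-1 s2 s1^-1 on 4 strands, 7 crossings.
Compute on β:
Braid: s1^-1 s1^-1 s3^-1 s2 s3^-1 s2 s1^-1 on 4 strands, 7 crossings.
Writhe w = (#positive) - (#negative) = 2 - 5 = -3.
Computing the Kauffman bracket via state sum. There are 2^7 = 128 states.
Each crossing splits two ways (0=vertical, 1=horizontal). The state's weight is A^(#A-smoothings - #B-smoothings) * d^(loops - 1).
Tabulate the states by total A-exponent and number of loops L (A-exp: L × count):
  A^7: L=5 ×1
  A^5: L=4 ×7
  A^3: L=3 ×20, L=5 ×1
  A^1: L=2 ×27, L=4 ×8
  A^-1: L=1 ×15, L=3 ×19, L=5 ×1
  A^-3: L=2 ×17, L=4 ×4
  A^-5: L=3 ×7
  A^-7: L=4 ×1
Each group contributes A^e * Σ count * d^(L-1):
Powers of d = -A^2 - A^-2: d^2 = A^4 + 2 + A^-4; d^3 = -A^6 - 3*A^2 - 3*A^-2 - A^-6; d^4 = A^8 + 4*A^4 + 6 + 4*A^-4 + A^-8.
  A^7 * (d^4) = A^15 + 4*A^11 + 6*A^7 + 4*A^3 + A^-1
  A^5 * (7*d^3) = -7*A^11 - 21*A^7 - 21*A^3 - 7*A^-1
  A^3 * (20*d^2 + d^4) = A^11 + 24*A^7 + 46*A^3 + 24*A^-1 + A^-5
  A^1 * (27*d + 8*d^3) = -8*A^7 - 51*A^3 - 51*A^-1 - 8*A^-5
  A^-1 * (15 + 19*d^2 + d^4) = A^7 + 23*A^3 + 59*A^-1 + 23*A^-5 + A^-9
  A^-3 * (17*d + 4*d^3) = -4*A^3 - 29*A^-1 - 29*A^-5 - 4*A^-9
  A^-5 * (7*d^2) = 7*A^-1 + 14*A^-5 + 7*A^-9
  A^-7 * (d^3) = -A^-1 - 3*A^-5 - 3*A^-9 - A^-13
Summing the groups: <K> = A^15 - 2*A^11 + 2*A^7 - 3*A^3 + 3*A^-1 - 2*A^-5 + A^-9 - A^-13
Normalise by the writhe: (-A^3)^(-w) = (-A^3)^(3) = -A^9, so f(A) = -A^9 * <K> = -A^24 + 2*A^20 - 2*A^16 + 3*A^12 - 3*A^8 + 2*A^4 - 1 + A^-4.
Substitute A = t^(-1/4), i.e. A^e → t^(-e/4): V(t) = t - 1 + 2*t^-1 - 3*t^-2 + 3*t^-3 - 2*t^-4 + 2*t^-5 - t^-6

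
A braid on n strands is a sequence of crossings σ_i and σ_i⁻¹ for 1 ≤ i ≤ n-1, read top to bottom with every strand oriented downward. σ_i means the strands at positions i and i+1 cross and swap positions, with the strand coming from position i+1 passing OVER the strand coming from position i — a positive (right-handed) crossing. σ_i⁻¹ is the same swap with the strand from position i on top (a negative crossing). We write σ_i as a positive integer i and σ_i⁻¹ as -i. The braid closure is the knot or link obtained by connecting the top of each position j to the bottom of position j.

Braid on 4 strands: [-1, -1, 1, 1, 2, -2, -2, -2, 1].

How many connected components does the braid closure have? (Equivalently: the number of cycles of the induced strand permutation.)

Track the strand permutation on 4 strands, starting from identity.
  step 1: s1^-1 swaps positions 1,2 -> [2 1 3 4]
  step 2: s1^-1 swaps positions 1,2 -> [1 2 3 4]
  step 3: s1 swaps positions 1,2 -> [2 1 3 4]
  step 4: s1 swaps positions 1,2 -> [1 2 3 4]
  step 5: s2 swaps positions 2,3 -> [1 3 2 4]
  step 6: s2^-1 swaps positions 2,3 -> [1 2 3 4]
  step 7: s2^-1 swaps positions 2,3 -> [1 3 2 4]
  step 8: s2^-1 swaps positions 2,3 -> [1 2 3 4]
  step 9: s1 swaps positions 1,2 -> [2 1 3 4]
Final permutation (position -> original strand): [2 1 3 4]
Closure components = cycle count of this permutation = 3.

Answer: 3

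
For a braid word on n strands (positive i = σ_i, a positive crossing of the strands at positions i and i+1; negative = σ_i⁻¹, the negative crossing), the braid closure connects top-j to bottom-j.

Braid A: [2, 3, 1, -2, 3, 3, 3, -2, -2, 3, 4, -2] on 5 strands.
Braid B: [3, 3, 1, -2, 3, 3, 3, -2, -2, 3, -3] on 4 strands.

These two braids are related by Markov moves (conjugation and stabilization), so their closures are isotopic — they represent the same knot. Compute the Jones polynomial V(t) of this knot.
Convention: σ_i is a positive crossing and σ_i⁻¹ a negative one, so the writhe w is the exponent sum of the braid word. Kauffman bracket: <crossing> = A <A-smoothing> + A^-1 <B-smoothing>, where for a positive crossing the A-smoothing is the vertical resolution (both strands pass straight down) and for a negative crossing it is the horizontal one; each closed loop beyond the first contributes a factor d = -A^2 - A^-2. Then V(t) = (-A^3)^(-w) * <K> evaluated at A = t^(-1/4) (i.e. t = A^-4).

-t^6 + 2*t^5 - 4*t^4 + 5*t^3 - 4*t^2 + 5*t - 3 + 2*t^-1 - t^-2

Derivation:
Markov-equivalent braids have isotopic closures, hence identical knot invariants. Strip the Markov moves from each word to reach a common short braid β, then compute V(t) once on β.
Braid A: s2 s3 s1 s2^-1 s3 s3 s3 s2^-1 s2^-1 s3 s4 s2^-1 on 5 strands reduces by inverse Markov moves (closure unchanged at each step):
  Deconjugate: the word is γ·β·γ⁻¹ with γ = s2 (prefix) and γ⁻¹ = s2^-1 (suffix); strip both.
  Destabilize: the word has the form β·s4 where s4 occurs only as the final letter (β ∈ B_4); drop it and the last strand → 4 strands.
Reduced to β = s3 s1 s2^-1 s3 s3 s3 s2^-1 s2^-1 s3 on 4 strands, 9 crossings.
Braid B: s3 s3 s1 s2^-1 s3 s3 s3 s2^-1 s2^-1 s3 s3^-1 on 4 strands reduces by inverse Markov moves (closure unchanged at each step):
  Deconjugate: the word is γ·β·γ⁻¹ with γ = s3 (prefix) and γ⁻¹ = s3^-1 (suffix); strip both.
Reduced to β = s3 s1 s2^-1 s3 s3 s3 s2^-1 s2^-1 s3 on 4 strands, 9 crossings.
Both give the same β = s3 s1 s2^-1 s3 s3 s3 s2^-1 s2^-1 s3 on 4 strands, so one state sum suffices:
Braid: s3 s1 s2^-1 s3 s3 s3 s2^-1 s2^-1 s3 on 4 strands, 9 crossings.
Writhe w = (#positive) - (#negative) = 6 - 3 = 3.
Computing the Kauffman bracket via state sum. There are 2^9 = 512 states.
For each crossing: s=0 is the vertical smoothing, s=1 horizontal. Crossing k contributes A^(sign_k * (1 - 2*s_k)); loop factor d = -A^2 - A^-2.
Tabulate the states by total A-exponent and number of loops L (A-exp: L × count):
  A^9: L=5 ×1
  A^7: L=4 ×9
  A^5: L=3 ×32, L=5 ×4
  A^3: L=2 ×51, L=4 ×32, L=6 ×1
  A^1: L=1 ×27, L=3 ×81, L=5 ×18
  A^-1: L=2 ×53, L=4 ×67, L=6 ×6
  A^-3: L=3 ×50, L=5 ×33, L=7 ×1
  A^-5: L=4 ×27, L=6 ×9
  A^-7: L=5 ×8, L=7 ×1
  A^-9: L=6 ×1
Each group contributes A^e * Σ count * d^(L-1):
Powers of d = -A^2 - A^-2: d^2 = A^4 + 2 + A^-4; d^3 = -A^6 - 3*A^2 - 3*A^-2 - A^-6; d^4 = A^8 + 4*A^4 + 6 + 4*A^-4 + A^-8; d^5 = -A^10 - 5*A^6 - 10*A^2 - 10*A^-2 - 5*A^-6 - A^-10; d^6 = A^12 + 6*A^8 + 15*A^4 + 20 + 15*A^-4 + 6*A^-8 + A^-12.
  A^9 * (d^4) = A^17 + 4*A^13 + 6*A^9 + 4*A^5 + A
  A^7 * (9*d^3) = -9*A^13 - 27*A^9 - 27*A^5 - 9*A
  A^5 * (32*d^2 + 4*d^4) = 4*A^13 + 48*A^9 + 88*A^5 + 48*A + 4*A^-3
  A^3 * (51*d + 32*d^3 + d^5) = -A^13 - 37*A^9 - 157*A^5 - 157*A - 37*A^-3 - A^-7
  A^1 * (27 + 81*d^2 + 18*d^4) = 18*A^9 + 153*A^5 + 297*A + 153*A^-3 + 18*A^-7
  A^-1 * (53*d + 67*d^3 + 6*d^5) = -6*A^9 - 97*A^5 - 314*A - 314*A^-3 - 97*A^-7 - 6*A^-11
  A^-3 * (50*d^2 + 33*d^4 + d^6) = A^9 + 39*A^5 + 197*A + 318*A^-3 + 197*A^-7 + 39*A^-11 + A^-15
  A^-5 * (27*d^3 + 9*d^5) = -9*A^5 - 72*A - 171*A^-3 - 171*A^-7 - 72*A^-11 - 9*A^-15
  A^-7 * (8*d^4 + d^6) = A^5 + 14*A + 47*A^-3 + 68*A^-7 + 47*A^-11 + 14*A^-15 + A^-19
  A^-9 * (d^5) = -A - 5*A^-3 - 10*A^-7 - 10*A^-11 - 5*A^-15 - A^-19
Summing the groups: <K> = A^17 - 2*A^13 + 3*A^9 - 5*A^5 + 4*A - 5*A^-3 + 4*A^-7 - 2*A^-11 + A^-15
Normalise by the writhe: (-A^3)^(-w) = (-A^3)^(-3) = -A^-9, so f(A) = -A^-9 * <K> = -A^8 + 2*A^4 - 3 + 5*A^-4 - 4*A^-8 + 5*A^-12 - 4*A^-16 + 2*A^-20 - A^-24.
Substitute A = t^(-1/4), i.e. A^e → t^(-e/4): V(t) = -t^6 + 2*t^5 - 4*t^4 + 5*t^3 - 4*t^2 + 5*t - 3 + 2*t^-1 - t^-2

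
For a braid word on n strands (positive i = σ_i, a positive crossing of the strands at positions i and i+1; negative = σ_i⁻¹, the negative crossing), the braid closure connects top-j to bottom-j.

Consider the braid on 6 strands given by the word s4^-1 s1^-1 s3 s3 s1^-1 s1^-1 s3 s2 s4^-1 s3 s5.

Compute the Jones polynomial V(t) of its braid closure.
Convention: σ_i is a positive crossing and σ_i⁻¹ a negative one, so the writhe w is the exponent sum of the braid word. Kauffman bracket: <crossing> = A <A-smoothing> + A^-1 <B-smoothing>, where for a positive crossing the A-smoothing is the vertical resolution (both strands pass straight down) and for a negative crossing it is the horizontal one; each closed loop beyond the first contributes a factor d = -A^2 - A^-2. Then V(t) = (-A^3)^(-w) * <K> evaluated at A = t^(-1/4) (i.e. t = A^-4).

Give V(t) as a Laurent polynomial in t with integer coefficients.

t^4 - 2*t^3 + 3*t^2 - 5*t + 6 - 5*t^-1 + 5*t^-2 - 3*t^-3 + 2*t^-4 - t^-5

Derivation:
The presented braid s4^-1 s1^-1 s3 s3 s1^-1 s1^-1 s3 s2 s4^-1 s3 s5 on 6 strands reduces by inverse Markov moves (closure unchanged at each step):
  Destabilize: the word has the form β·s5 where s5 occurs only as the final letter (β ∈ B_5); drop it and the last strand → 5 strands.
Reduced to β = s4^-1 s1^-1 s3 s3 s1^-1 s1^-1 s3 s2 s4^-1 s3 on 5 strands, 10 crossings.
Compute on β:
Braid: s4^-1 s1^-1 s3 s3 s1^-1 s1^-1 s3 s2 s4^-1 s3 on 5 strands, 10 crossings.
Writhe w = (#positive) - (#negative) = 5 - 5 = 0.
Enumerate smoothing states for the bracket polynomial. There are 2^10 = 1024 states.
For each crossing: s=0 is the vertical smoothing, s=1 horizontal. Crossing k contributes A^(sign_k * (1 - 2*s_k)); loop factor d = -A^2 - A^-2.
Tabulate the states by total A-exponent and number of loops L (A-exp: L × count):
  A^10: L=6 ×1
  A^8: L=5 ×10
  A^6: L=4 ×41, L=6 ×4
  A^4: L=3 ×83, L=5 ×36, L=7 ×1
  A^2: L=2 ×84, L=4 ×107, L=6 ×19
  A^0: L=1 ×33, L=3 ×143, L=5 ×70, L=7 ×6
  A^-2: L=2 ×68, L=4 ×116, L=6 ×25, L=8 ×1
  A^-4: L=3 ×64, L=5 ×52, L=7 ×4
  A^-6: L=4 ×33, L=6 ×12
  A^-8: L=5 ×9, L=7 ×1
  A^-10: L=6 ×1
Each group contributes A^e * Σ count * d^(L-1):
Powers of d = -A^2 - A^-2: d^2 = A^4 + 2 + A^-4; d^3 = -A^6 - 3*A^2 - 3*A^-2 - A^-6; d^4 = A^8 + 4*A^4 + 6 + 4*A^-4 + A^-8; d^5 = -A^10 - 5*A^6 - 10*A^2 - 10*A^-2 - 5*A^-6 - A^-10; d^6 = A^12 + 6*A^8 + 15*A^4 + 20 + 15*A^-4 + 6*A^-8 + A^-12; d^7 = -A^14 - 7*A^10 - 21*A^6 - 35*A^2 - 35*A^-2 - 21*A^-6 - 7*A^-10 - A^-14.
  A^10 * (d^5) = -A^20 - 5*A^16 - 10*A^12 - 10*A^8 - 5*A^4 - 1
  A^8 * (10*d^4) = 10*A^16 + 40*A^12 + 60*A^8 + 40*A^4 + 10
  A^6 * (41*d^3 + 4*d^5) = -4*A^16 - 61*A^12 - 163*A^8 - 163*A^4 - 61 - 4*A^-4
  A^4 * (83*d^2 + 36*d^4 + d^6) = A^16 + 42*A^12 + 242*A^8 + 402*A^4 + 242 + 42*A^-4 + A^-8
  A^2 * (84*d + 107*d^3 + 19*d^5) = -19*A^12 - 202*A^8 - 595*A^4 - 595 - 202*A^-4 - 19*A^-8
  A^0 * (33 + 143*d^2 + 70*d^4 + 6*d^6) = 6*A^12 + 106*A^8 + 513*A^4 + 859 + 513*A^-4 + 106*A^-8 + 6*A^-12
  A^-2 * (68*d + 116*d^3 + 25*d^5 + d^7) = -A^12 - 32*A^8 - 262*A^4 - 701 - 701*A^-4 - 262*A^-8 - 32*A^-12 - A^-16
  A^-4 * (64*d^2 + 52*d^4 + 4*d^6) = 4*A^8 + 76*A^4 + 332 + 520*A^-4 + 332*A^-8 + 76*A^-12 + 4*A^-16
  A^-6 * (33*d^3 + 12*d^5) = -12*A^4 - 93 - 219*A^-4 - 219*A^-8 - 93*A^-12 - 12*A^-16
  A^-8 * (9*d^4 + d^6) = A^4 + 15 + 51*A^-4 + 74*A^-8 + 51*A^-12 + 15*A^-16 + A^-20
  A^-10 * (d^5) = -1 - 5*A^-4 - 10*A^-8 - 10*A^-12 - 5*A^-16 - A^-20
Summing the groups: <K> = -A^20 + 2*A^16 - 3*A^12 + 5*A^8 - 5*A^4 + 6 - 5*A^-4 + 3*A^-8 - 2*A^-12 + A^-16
Normalise by the writhe: (-A^3)^(-w) = (-A^3)^(0) = 1, so f(A) = 1 * <K> = -A^20 + 2*A^16 - 3*A^12 + 5*A^8 - 5*A^4 + 6 - 5*A^-4 + 3*A^-8 - 2*A^-12 + A^-16.
Substitute A = t^(-1/4), i.e. A^e → t^(-e/4): V(t) = t^4 - 2*t^3 + 3*t^2 - 5*t + 6 - 5*t^-1 + 5*t^-2 - 3*t^-3 + 2*t^-4 - t^-5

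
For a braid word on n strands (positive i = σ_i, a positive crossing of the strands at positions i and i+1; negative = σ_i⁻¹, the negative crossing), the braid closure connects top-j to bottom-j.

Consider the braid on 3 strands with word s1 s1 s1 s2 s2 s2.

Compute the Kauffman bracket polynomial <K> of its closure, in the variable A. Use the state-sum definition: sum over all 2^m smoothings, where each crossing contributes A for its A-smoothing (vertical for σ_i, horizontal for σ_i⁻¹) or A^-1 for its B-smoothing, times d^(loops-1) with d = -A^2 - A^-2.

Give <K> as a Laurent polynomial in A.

Braid: s1 s1 s1 s2 s2 s2 on 3 strands, 6 crossings.
Writhe w = (#positive) - (#negative) = 6 - 0 = 6.
State-sum expansion of <K>. There are 2^6 = 64 states.
For each crossing: s=0 is the vertical smoothing, s=1 horizontal. Crossing k contributes A^(sign_k * (1 - 2*s_k)); loop factor d = -A^2 - A^-2.
Tabulate the states by total A-exponent and number of loops L (A-exp: L × count):
  A^6: L=3 ×1
  A^4: L=2 ×6
  A^2: L=1 ×9, L=3 ×6
  A^0: L=2 ×18, L=4 ×2
  A^-2: L=3 ×15
  A^-4: L=4 ×6
  A^-6: L=5 ×1
Each group contributes A^e * Σ count * d^(L-1):
Powers of d = -A^2 - A^-2: d^2 = A^4 + 2 + A^-4; d^3 = -A^6 - 3*A^2 - 3*A^-2 - A^-6; d^4 = A^8 + 4*A^4 + 6 + 4*A^-4 + A^-8.
  A^6 * (d^2) = A^10 + 2*A^6 + A^2
  A^4 * (6*d) = -6*A^6 - 6*A^2
  A^2 * (9 + 6*d^2) = 6*A^6 + 21*A^2 + 6*A^-2
  A^0 * (18*d + 2*d^3) = -2*A^6 - 24*A^2 - 24*A^-2 - 2*A^-6
  A^-2 * (15*d^2) = 15*A^2 + 30*A^-2 + 15*A^-6
  A^-4 * (6*d^3) = -6*A^2 - 18*A^-2 - 18*A^-6 - 6*A^-10
  A^-6 * (d^4) = A^2 + 4*A^-2 + 6*A^-6 + 4*A^-10 + A^-14
Summing the groups: <K> = A^10 + 2*A^2 - 2*A^-2 + A^-6 - 2*A^-10 + A^-14

Answer: A^10 + 2*A^2 - 2*A^-2 + A^-6 - 2*A^-10 + A^-14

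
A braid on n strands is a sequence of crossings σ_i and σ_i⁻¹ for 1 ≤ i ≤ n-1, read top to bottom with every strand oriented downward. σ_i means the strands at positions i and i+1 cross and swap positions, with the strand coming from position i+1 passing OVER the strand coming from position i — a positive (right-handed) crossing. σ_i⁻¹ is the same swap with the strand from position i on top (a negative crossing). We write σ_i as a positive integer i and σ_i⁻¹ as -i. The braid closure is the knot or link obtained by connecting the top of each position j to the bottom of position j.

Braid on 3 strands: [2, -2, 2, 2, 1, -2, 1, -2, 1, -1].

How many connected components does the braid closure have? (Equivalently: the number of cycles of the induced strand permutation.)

Track the strand permutation on 3 strands, starting from identity.
  step 1: s2 swaps positions 2,3 -> [1 3 2]
  step 2: s2^-1 swaps positions 2,3 -> [1 2 3]
  step 3: s2 swaps positions 2,3 -> [1 3 2]
  step 4: s2 swaps positions 2,3 -> [1 2 3]
  step 5: s1 swaps positions 1,2 -> [2 1 3]
  step 6: s2^-1 swaps positions 2,3 -> [2 3 1]
  step 7: s1 swaps positions 1,2 -> [3 2 1]
  step 8: s2^-1 swaps positions 2,3 -> [3 1 2]
  step 9: s1 swaps positions 1,2 -> [1 3 2]
  step 10: s1^-1 swaps positions 1,2 -> [3 1 2]
Final permutation (position -> original strand): [3 1 2]
Closure components = cycle count of this permutation = 1.

Answer: 1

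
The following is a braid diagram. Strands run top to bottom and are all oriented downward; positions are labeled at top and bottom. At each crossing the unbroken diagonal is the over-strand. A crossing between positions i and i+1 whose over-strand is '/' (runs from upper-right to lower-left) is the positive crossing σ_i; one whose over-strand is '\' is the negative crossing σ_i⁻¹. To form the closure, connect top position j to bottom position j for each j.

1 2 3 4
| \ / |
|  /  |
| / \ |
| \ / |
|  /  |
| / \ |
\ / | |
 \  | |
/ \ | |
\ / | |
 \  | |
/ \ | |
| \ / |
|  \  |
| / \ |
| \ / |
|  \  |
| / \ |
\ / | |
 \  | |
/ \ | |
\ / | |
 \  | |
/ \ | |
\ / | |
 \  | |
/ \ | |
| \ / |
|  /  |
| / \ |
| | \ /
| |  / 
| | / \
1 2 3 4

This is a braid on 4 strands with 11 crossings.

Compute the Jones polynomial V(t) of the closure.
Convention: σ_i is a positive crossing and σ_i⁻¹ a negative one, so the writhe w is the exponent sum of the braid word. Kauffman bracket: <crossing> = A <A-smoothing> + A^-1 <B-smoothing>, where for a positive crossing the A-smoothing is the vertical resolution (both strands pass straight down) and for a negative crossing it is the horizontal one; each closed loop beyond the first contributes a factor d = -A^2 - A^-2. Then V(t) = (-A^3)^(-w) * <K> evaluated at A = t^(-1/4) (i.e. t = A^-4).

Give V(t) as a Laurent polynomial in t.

-1 + 3*t^-1 - 4*t^-2 + 6*t^-3 - 5*t^-4 + 5*t^-5 - 4*t^-6 + 2*t^-7 - t^-8

Derivation:
Reading the diagram top to bottom ('/'-over between positions i,i+1 = s_i, '\'-over = s_i^-1): braid word = s2 s2 s1^-1 s1^-1 s2^-1 s2^-1 s1^-1 s1^-1 s1^-1 s2 s3.
The presented braid s2 s2 s1^-1 s1^-1 s2^-1 s2^-1 s1^-1 s1^-1 s1^-1 s2 s3 on 4 strands reduces by inverse Markov moves (closure unchanged at each step):
  Destabilize: the word has the form β·s3 where s3 occurs only as the final letter (β ∈ B_3); drop it and the last strand → 3 strands.
Reduced to β = s2 s2 s1^-1 s1^-1 s2^-1 s2^-1 s1^-1 s1^-1 s1^-1 s2 on 3 strands, 10 crossings.
Compute on β:
Braid: s2 s2 s1^-1 s1^-1 s2^-1 s2^-1 s1^-1 s1^-1 s1^-1 s2 on 3 strands, 10 crossings.
Writhe w = (#positive) - (#negative) = 3 - 7 = -4.
Enumerate smoothing states for the bracket polynomial. There are 2^10 = 1024 states.
Each crossing splits two ways (0=vertical, 1=horizontal). The state's weight is A^(#A-smoothings - #B-smoothings) * d^(loops - 1).
Tabulate the states by total A-exponent and number of loops L (A-exp: L × count):
  A^10: L=6 ×1
  A^8: L=5 ×10
  A^6: L=4 ×41, L=6 ×4
  A^4: L=3 ×87, L=5 ×32, L=7 ×1
  A^2: L=2 ×97, L=4 ×100, L=6 ×13
  A^0: L=1 ×46, L=3 ×152, L=5 ×52, L=7 ×2
  A^-2: L=2 ×103, L=4 ×96, L=6 ×11
  A^-4: L=1 ×15, L=3 ×79, L=5 ×26
  A^-6: L=2 ×18, L=4 ×26, L=6 ×1
  A^-8: L=3 ×8, L=5 ×2
  A^-10: L=4 ×1
Each group contributes A^e * Σ count * d^(L-1):
Powers of d = -A^2 - A^-2: d^2 = A^4 + 2 + A^-4; d^3 = -A^6 - 3*A^2 - 3*A^-2 - A^-6; d^4 = A^8 + 4*A^4 + 6 + 4*A^-4 + A^-8; d^5 = -A^10 - 5*A^6 - 10*A^2 - 10*A^-2 - 5*A^-6 - A^-10; d^6 = A^12 + 6*A^8 + 15*A^4 + 20 + 15*A^-4 + 6*A^-8 + A^-12.
  A^10 * (d^5) = -A^20 - 5*A^16 - 10*A^12 - 10*A^8 - 5*A^4 - 1
  A^8 * (10*d^4) = 10*A^16 + 40*A^12 + 60*A^8 + 40*A^4 + 10
  A^6 * (41*d^3 + 4*d^5) = -4*A^16 - 61*A^12 - 163*A^8 - 163*A^4 - 61 - 4*A^-4
  A^4 * (87*d^2 + 32*d^4 + d^6) = A^16 + 38*A^12 + 230*A^8 + 386*A^4 + 230 + 38*A^-4 + A^-8
  A^2 * (97*d + 100*d^3 + 13*d^5) = -13*A^12 - 165*A^8 - 527*A^4 - 527 - 165*A^-4 - 13*A^-8
  A^0 * (46 + 152*d^2 + 52*d^4 + 2*d^6) = 2*A^12 + 64*A^8 + 390*A^4 + 702 + 390*A^-4 + 64*A^-8 + 2*A^-12
  A^-2 * (103*d + 96*d^3 + 11*d^5) = -11*A^8 - 151*A^4 - 501 - 501*A^-4 - 151*A^-8 - 11*A^-12
  A^-4 * (15 + 79*d^2 + 26*d^4) = 26*A^4 + 183 + 329*A^-4 + 183*A^-8 + 26*A^-12
  A^-6 * (18*d + 26*d^3 + d^5) = -A^4 - 31 - 106*A^-4 - 106*A^-8 - 31*A^-12 - A^-16
  A^-8 * (8*d^2 + 2*d^4) = 2 + 16*A^-4 + 28*A^-8 + 16*A^-12 + 2*A^-16
  A^-10 * (d^3) = -A^-4 - 3*A^-8 - 3*A^-12 - A^-16
Summing the groups: <K> = -A^20 + 2*A^16 - 4*A^12 + 5*A^8 - 5*A^4 + 6 - 4*A^-4 + 3*A^-8 - A^-12
Normalise by the writhe: (-A^3)^(-w) = (-A^3)^(4) = A^12, so f(A) = A^12 * <K> = -A^32 + 2*A^28 - 4*A^24 + 5*A^20 - 5*A^16 + 6*A^12 - 4*A^8 + 3*A^4 - 1.
Substitute A = t^(-1/4), i.e. A^e → t^(-e/4): V(t) = -1 + 3*t^-1 - 4*t^-2 + 6*t^-3 - 5*t^-4 + 5*t^-5 - 4*t^-6 + 2*t^-7 - t^-8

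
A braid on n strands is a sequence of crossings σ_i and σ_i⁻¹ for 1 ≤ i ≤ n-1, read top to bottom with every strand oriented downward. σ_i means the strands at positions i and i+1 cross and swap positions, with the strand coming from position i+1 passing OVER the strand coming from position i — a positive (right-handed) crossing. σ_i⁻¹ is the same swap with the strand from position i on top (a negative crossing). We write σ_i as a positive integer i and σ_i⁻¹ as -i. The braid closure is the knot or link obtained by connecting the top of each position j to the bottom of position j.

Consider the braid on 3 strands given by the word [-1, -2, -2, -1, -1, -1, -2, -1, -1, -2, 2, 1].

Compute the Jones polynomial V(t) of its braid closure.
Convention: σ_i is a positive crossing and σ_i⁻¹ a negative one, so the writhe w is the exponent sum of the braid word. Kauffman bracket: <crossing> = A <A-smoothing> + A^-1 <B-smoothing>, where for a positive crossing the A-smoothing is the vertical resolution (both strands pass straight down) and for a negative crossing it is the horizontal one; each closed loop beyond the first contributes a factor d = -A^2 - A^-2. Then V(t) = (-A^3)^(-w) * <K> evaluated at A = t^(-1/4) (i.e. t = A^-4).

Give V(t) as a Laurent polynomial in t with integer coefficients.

t^-3 + t^-5 - t^-8

Derivation:
The presented braid s1^-1 s2^-1 s2^-1 s1^-1 s1^-1 s1^-1 s2^-1 s1^-1 s1^-1 s2^-1 s2 s1 on 3 strands reduces by inverse Markov moves (closure unchanged at each step):
  Deconjugate: the word is γ·β·γ⁻¹ with γ = s1^-1 s2^-1 (prefix) and γ⁻¹ = s2 s1 (suffix); strip both.
Reduced to β = s2^-1 s1^-1 s1^-1 s1^-1 s2^-1 s1^-1 s1^-1 s2^-1 on 3 strands, 8 crossings.
Compute on β:
Braid: s2^-1 s1^-1 s1^-1 s1^-1 s2^-1 s1^-1 s1^-1 s2^-1 on 3 strands, 8 crossings.
Writhe w = (#positive) - (#negative) = 0 - 8 = -8.
Enumerate smoothing states for the bracket polynomial. There are 2^8 = 256 states.
Each crossing splits two ways (0=vertical, 1=horizontal). The state's weight is A^(#A-smoothings - #B-smoothings) * d^(loops - 1).
Tabulate the states by total A-exponent and number of loops L (A-exp: L × count):
  A^8: L=5 ×1
  A^6: L=4 ×7, L=6 ×1
  A^4: L=3 ×19, L=5 ×9
  A^2: L=2 ×24, L=4 ×31, L=6 ×1
  A^0: L=1 ×12, L=3 ×53, L=5 ×5
  A^-2: L=2 ×45, L=4 ×11
  A^-4: L=1 ×15, L=3 ×13
  A^-6: L=2 ×8
  A^-8: L=3 ×1
Each group contributes A^e * Σ count * d^(L-1):
Powers of d = -A^2 - A^-2: d^2 = A^4 + 2 + A^-4; d^3 = -A^6 - 3*A^2 - 3*A^-2 - A^-6; d^4 = A^8 + 4*A^4 + 6 + 4*A^-4 + A^-8; d^5 = -A^10 - 5*A^6 - 10*A^2 - 10*A^-2 - 5*A^-6 - A^-10.
  A^8 * (d^4) = A^16 + 4*A^12 + 6*A^8 + 4*A^4 + 1
  A^6 * (7*d^3 + d^5) = -A^16 - 12*A^12 - 31*A^8 - 31*A^4 - 12 - A^-4
  A^4 * (19*d^2 + 9*d^4) = 9*A^12 + 55*A^8 + 92*A^4 + 55 + 9*A^-4
  A^2 * (24*d + 31*d^3 + d^5) = -A^12 - 36*A^8 - 127*A^4 - 127 - 36*A^-4 - A^-8
  A^0 * (12 + 53*d^2 + 5*d^4) = 5*A^8 + 73*A^4 + 148 + 73*A^-4 + 5*A^-8
  A^-2 * (45*d + 11*d^3) = -11*A^4 - 78 - 78*A^-4 - 11*A^-8
  A^-4 * (15 + 13*d^2) = 13 + 41*A^-4 + 13*A^-8
  A^-6 * (8*d) = -8*A^-4 - 8*A^-8
  A^-8 * (d^2) = A^-4 + 2*A^-8 + A^-12
Summing the groups: <K> = -A^8 + A^-4 + A^-12
Normalise by the writhe: (-A^3)^(-w) = (-A^3)^(8) = A^24, so f(A) = A^24 * <K> = -A^32 + A^20 + A^12.
Substitute A = t^(-1/4), i.e. A^e → t^(-e/4): V(t) = t^-3 + t^-5 - t^-8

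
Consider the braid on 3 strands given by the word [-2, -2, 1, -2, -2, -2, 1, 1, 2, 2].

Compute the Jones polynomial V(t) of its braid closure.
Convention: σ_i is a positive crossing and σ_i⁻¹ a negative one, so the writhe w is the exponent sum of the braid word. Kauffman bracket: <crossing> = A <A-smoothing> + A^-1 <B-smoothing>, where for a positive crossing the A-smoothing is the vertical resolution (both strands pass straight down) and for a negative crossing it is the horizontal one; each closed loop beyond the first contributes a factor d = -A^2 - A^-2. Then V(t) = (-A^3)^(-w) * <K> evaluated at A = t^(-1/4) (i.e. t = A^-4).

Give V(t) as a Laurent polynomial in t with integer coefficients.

The presented braid s2^-1 s2^-1 s1 s2^-1 s2^-1 s2^-1 s1 s1 s2 s2 on 3 strands reduces by inverse Markov moves (closure unchanged at each step):
  Deconjugate: the word is γ·β·γ⁻¹ with γ = s2^-1 s2^-1 (prefix) and γ⁻¹ = s2 s2 (suffix); strip both.
Reduced to β = s1 s2^-1 s2^-1 s2^-1 s1 s1 on 3 strands, 6 crossings.
Compute on β:
Braid: s1 s2^-1 s2^-1 s2^-1 s1 s1 on 3 strands, 6 crossings.
Writhe w = (#positive) - (#negative) = 3 - 3 = 0.
Enumerate smoothing states for the bracket polynomial. There are 2^6 = 64 states.
Each crossing splits two ways (0=vertical, 1=horizontal). The state's weight is A^(#A-smoothings - #B-smoothings) * d^(loops - 1).
Tabulate the states by total A-exponent and number of loops L (A-exp: L × count):
  A^6: L=4 ×1
  A^4: L=3 ×6
  A^2: L=2 ×12, L=4 ×3
  A^0: L=1 ×9, L=3 ×10, L=5 ×1
  A^-2: L=2 ×12, L=4 ×3
  A^-4: L=3 ×6
  A^-6: L=4 ×1
Each group contributes A^e * Σ count * d^(L-1):
Powers of d = -A^2 - A^-2: d^2 = A^4 + 2 + A^-4; d^3 = -A^6 - 3*A^2 - 3*A^-2 - A^-6; d^4 = A^8 + 4*A^4 + 6 + 4*A^-4 + A^-8.
  A^6 * (d^3) = -A^12 - 3*A^8 - 3*A^4 - 1
  A^4 * (6*d^2) = 6*A^8 + 12*A^4 + 6
  A^2 * (12*d + 3*d^3) = -3*A^8 - 21*A^4 - 21 - 3*A^-4
  A^0 * (9 + 10*d^2 + d^4) = A^8 + 14*A^4 + 35 + 14*A^-4 + A^-8
  A^-2 * (12*d + 3*d^3) = -3*A^4 - 21 - 21*A^-4 - 3*A^-8
  A^-4 * (6*d^2) = 6 + 12*A^-4 + 6*A^-8
  A^-6 * (d^3) = -1 - 3*A^-4 - 3*A^-8 - A^-12
Summing the groups: <K> = -A^12 + A^8 - A^4 + 3 - A^-4 + A^-8 - A^-12
Normalise by the writhe: (-A^3)^(-w) = (-A^3)^(0) = 1, so f(A) = 1 * <K> = -A^12 + A^8 - A^4 + 3 - A^-4 + A^-8 - A^-12.
Substitute A = t^(-1/4), i.e. A^e → t^(-e/4): V(t) = -t^3 + t^2 - t + 3 - t^-1 + t^-2 - t^-3

Answer: -t^3 + t^2 - t + 3 - t^-1 + t^-2 - t^-3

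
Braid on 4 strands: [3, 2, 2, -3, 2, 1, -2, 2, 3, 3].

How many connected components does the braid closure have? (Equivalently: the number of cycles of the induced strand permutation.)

Track the strand permutation on 4 strands, starting from identity.
  step 1: s3 swaps positions 3,4 -> [1 2 4 3]
  step 2: s2 swaps positions 2,3 -> [1 4 2 3]
  step 3: s2 swaps positions 2,3 -> [1 2 4 3]
  step 4: s3^-1 swaps positions 3,4 -> [1 2 3 4]
  step 5: s2 swaps positions 2,3 -> [1 3 2 4]
  step 6: s1 swaps positions 1,2 -> [3 1 2 4]
  step 7: s2^-1 swaps positions 2,3 -> [3 2 1 4]
  step 8: s2 swaps positions 2,3 -> [3 1 2 4]
  step 9: s3 swaps positions 3,4 -> [3 1 4 2]
  step 10: s3 swaps positions 3,4 -> [3 1 2 4]
Final permutation (position -> original strand): [3 1 2 4]
Closure components = cycle count of this permutation = 2.

Answer: 2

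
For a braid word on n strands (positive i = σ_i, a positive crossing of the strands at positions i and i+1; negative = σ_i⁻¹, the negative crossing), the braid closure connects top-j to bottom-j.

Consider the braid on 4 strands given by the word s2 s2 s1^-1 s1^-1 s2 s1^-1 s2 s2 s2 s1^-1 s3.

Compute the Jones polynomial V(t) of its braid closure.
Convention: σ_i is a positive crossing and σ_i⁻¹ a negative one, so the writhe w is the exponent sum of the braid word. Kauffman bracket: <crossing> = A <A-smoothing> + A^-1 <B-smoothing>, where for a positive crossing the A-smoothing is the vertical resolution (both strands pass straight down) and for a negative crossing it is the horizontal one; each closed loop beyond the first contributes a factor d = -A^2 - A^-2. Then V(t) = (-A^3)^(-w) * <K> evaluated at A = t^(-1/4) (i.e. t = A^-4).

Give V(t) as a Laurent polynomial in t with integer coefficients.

The presented braid s2 s2 s1^-1 s1^-1 s2 s1^-1 s2 s2 s2 s1^-1 s3 on 4 strands reduces by inverse Markov moves (closure unchanged at each step):
  Destabilize: the word has the form β·s3 where s3 occurs only as the final letter (β ∈ B_3); drop it and the last strand → 3 strands.
Reduced to β = s2 s2 s1^-1 s1^-1 s2 s1^-1 s2 s2 s2 s1^-1 on 3 strands, 10 crossings.
Compute on β:
Braid: s2 s2 s1^-1 s1^-1 s2 s1^-1 s2 s2 s2 s1^-1 on 3 strands, 10 crossings.
Writhe w = (#positive) - (#negative) = 6 - 4 = 2.
State-sum expansion of <K>. There are 2^10 = 1024 states.
Smooth each crossing (0=||, 1=⌣⌢); contribution A^(Σ sign_k(1-2s_k)) * d^(L-1).
Tabulate the states by total A-exponent and number of loops L (A-exp: L × count):
  A^10: L=5 ×1
  A^8: L=4 ×10
  A^6: L=3 ×41, L=5 ×4
  A^4: L=2 ×81, L=4 ×38, L=6 ×1
  A^2: L=1 ×71, L=3 ×117, L=5 ×22
  A^0: L=2 ×154, L=4 ×91, L=6 ×7
  A^-2: L=3 ×168, L=5 ×41, L=7 ×1
  A^-4: L=4 ×110, L=6 ×10
  A^-6: L=5 ×44, L=7 ×1
  A^-8: L=6 ×10
  A^-10: L=7 ×1
Each group contributes A^e * Σ count * d^(L-1):
Powers of d = -A^2 - A^-2: d^2 = A^4 + 2 + A^-4; d^3 = -A^6 - 3*A^2 - 3*A^-2 - A^-6; d^4 = A^8 + 4*A^4 + 6 + 4*A^-4 + A^-8; d^5 = -A^10 - 5*A^6 - 10*A^2 - 10*A^-2 - 5*A^-6 - A^-10; d^6 = A^12 + 6*A^8 + 15*A^4 + 20 + 15*A^-4 + 6*A^-8 + A^-12.
  A^10 * (d^4) = A^18 + 4*A^14 + 6*A^10 + 4*A^6 + A^2
  A^8 * (10*d^3) = -10*A^14 - 30*A^10 - 30*A^6 - 10*A^2
  A^6 * (41*d^2 + 4*d^4) = 4*A^14 + 57*A^10 + 106*A^6 + 57*A^2 + 4*A^-2
  A^4 * (81*d + 38*d^3 + d^5) = -A^14 - 43*A^10 - 205*A^6 - 205*A^2 - 43*A^-2 - A^-6
  A^2 * (71 + 117*d^2 + 22*d^4) = 22*A^10 + 205*A^6 + 437*A^2 + 205*A^-2 + 22*A^-6
  A^0 * (154*d + 91*d^3 + 7*d^5) = -7*A^10 - 126*A^6 - 497*A^2 - 497*A^-2 - 126*A^-6 - 7*A^-10
  A^-2 * (168*d^2 + 41*d^4 + d^6) = A^10 + 47*A^6 + 347*A^2 + 602*A^-2 + 347*A^-6 + 47*A^-10 + A^-14
  A^-4 * (110*d^3 + 10*d^5) = -10*A^6 - 160*A^2 - 430*A^-2 - 430*A^-6 - 160*A^-10 - 10*A^-14
  A^-6 * (44*d^4 + d^6) = A^6 + 50*A^2 + 191*A^-2 + 284*A^-6 + 191*A^-10 + 50*A^-14 + A^-18
  A^-8 * (10*d^5) = -10*A^2 - 50*A^-2 - 100*A^-6 - 100*A^-10 - 50*A^-14 - 10*A^-18
  A^-10 * (d^6) = A^2 + 6*A^-2 + 15*A^-6 + 20*A^-10 + 15*A^-14 + 6*A^-18 + A^-22
Summing the groups: <K> = A^18 - 3*A^14 + 6*A^10 - 8*A^6 + 11*A^2 - 12*A^-2 + 11*A^-6 - 9*A^-10 + 6*A^-14 - 3*A^-18 + A^-22
Normalise by the writhe: (-A^3)^(-w) = (-A^3)^(-2) = A^-6, so f(A) = A^-6 * <K> = A^12 - 3*A^8 + 6*A^4 - 8 + 11*A^-4 - 12*A^-8 + 11*A^-12 - 9*A^-16 + 6*A^-20 - 3*A^-24 + A^-28.
Substitute A = t^(-1/4), i.e. A^e → t^(-e/4): V(t) = t^7 - 3*t^6 + 6*t^5 - 9*t^4 + 11*t^3 - 12*t^2 + 11*t - 8 + 6*t^-1 - 3*t^-2 + t^-3

Answer: t^7 - 3*t^6 + 6*t^5 - 9*t^4 + 11*t^3 - 12*t^2 + 11*t - 8 + 6*t^-1 - 3*t^-2 + t^-3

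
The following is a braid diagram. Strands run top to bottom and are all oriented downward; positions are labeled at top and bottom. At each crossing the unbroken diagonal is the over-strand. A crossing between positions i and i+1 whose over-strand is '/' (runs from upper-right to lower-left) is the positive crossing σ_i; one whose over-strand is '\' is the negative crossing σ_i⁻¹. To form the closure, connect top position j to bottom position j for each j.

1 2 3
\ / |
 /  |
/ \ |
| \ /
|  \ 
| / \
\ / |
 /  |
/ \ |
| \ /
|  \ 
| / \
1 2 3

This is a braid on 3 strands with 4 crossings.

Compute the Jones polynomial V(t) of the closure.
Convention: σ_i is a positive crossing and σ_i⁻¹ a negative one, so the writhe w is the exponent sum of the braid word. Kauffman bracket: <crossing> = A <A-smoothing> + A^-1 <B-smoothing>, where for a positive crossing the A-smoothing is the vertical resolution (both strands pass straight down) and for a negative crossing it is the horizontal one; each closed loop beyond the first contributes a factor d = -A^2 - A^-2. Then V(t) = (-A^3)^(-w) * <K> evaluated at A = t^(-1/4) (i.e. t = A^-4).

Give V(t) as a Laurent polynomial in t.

Reading the diagram top to bottom ('/'-over between positions i,i+1 = s_i, '\'-over = s_i^-1): braid word = s1 s2^-1 s1 s2^-1.
Braid: s1 s2^-1 s1 s2^-1 on 3 strands, 4 crossings.
Writhe w = (#positive) - (#negative) = 2 - 2 = 0.
Computing the Kauffman bracket via state sum. There are 2^4 = 16 states.
For each crossing: s=0 is the vertical smoothing, s=1 horizontal. Crossing k contributes A^(sign_k * (1 - 2*s_k)); loop factor d = -A^2 - A^-2.
  state 0000: A-exp=+0, loops=3, term = A^0 * d^2
  state 0001: A-exp=+2, loops=2, term = A^2 * d^1
  state 0010: A-exp=-2, loops=2, term = A^-2 * d^1
  state 0011: A-exp=+0, loops=1, term = A^0 * d^0
  state 0100: A-exp=+2, loops=2, term = A^2 * d^1
  state 0101: A-exp=+4, loops=3, term = A^4 * d^2
  state 0110: A-exp=+0, loops=1, term = A^0 * d^0
  state 0111: A-exp=+2, loops=2, term = A^2 * d^1
  state 1000: A-exp=-2, loops=2, term = A^-2 * d^1
  state 1001: A-exp=+0, loops=1, term = A^0 * d^0
  state 1010: A-exp=-4, loops=3, term = A^-4 * d^2
  state 1011: A-exp=-2, loops=2, term = A^-2 * d^1
  state 1100: A-exp=+0, loops=1, term = A^0 * d^0
  state 1101: A-exp=+2, loops=2, term = A^2 * d^1
  state 1110: A-exp=-2, loops=2, term = A^-2 * d^1
  state 1111: A-exp=+0, loops=1, term = A^0 * d^0
Collect the terms by A-exponent (count of states per loop number):
Powers of d = -A^2 - A^-2: d^2 = A^4 + 2 + A^-4.
  A^4 * (d^2) = A^8 + 2*A^4 + 1
  A^2 * (4*d) = -4*A^4 - 4
  A^0 * (5 + d^2) = A^4 + 7 + A^-4
  A^-2 * (4*d) = -4 - 4*A^-4
  A^-4 * (d^2) = 1 + 2*A^-4 + A^-8
Summing the groups: <K> = A^8 - A^4 + 1 - A^-4 + A^-8
Normalise by the writhe: (-A^3)^(-w) = (-A^3)^(0) = 1, so f(A) = 1 * <K> = A^8 - A^4 + 1 - A^-4 + A^-8.
Substitute A = t^(-1/4), i.e. A^e → t^(-e/4): V(t) = t^2 - t + 1 - t^-1 + t^-2

Answer: t^2 - t + 1 - t^-1 + t^-2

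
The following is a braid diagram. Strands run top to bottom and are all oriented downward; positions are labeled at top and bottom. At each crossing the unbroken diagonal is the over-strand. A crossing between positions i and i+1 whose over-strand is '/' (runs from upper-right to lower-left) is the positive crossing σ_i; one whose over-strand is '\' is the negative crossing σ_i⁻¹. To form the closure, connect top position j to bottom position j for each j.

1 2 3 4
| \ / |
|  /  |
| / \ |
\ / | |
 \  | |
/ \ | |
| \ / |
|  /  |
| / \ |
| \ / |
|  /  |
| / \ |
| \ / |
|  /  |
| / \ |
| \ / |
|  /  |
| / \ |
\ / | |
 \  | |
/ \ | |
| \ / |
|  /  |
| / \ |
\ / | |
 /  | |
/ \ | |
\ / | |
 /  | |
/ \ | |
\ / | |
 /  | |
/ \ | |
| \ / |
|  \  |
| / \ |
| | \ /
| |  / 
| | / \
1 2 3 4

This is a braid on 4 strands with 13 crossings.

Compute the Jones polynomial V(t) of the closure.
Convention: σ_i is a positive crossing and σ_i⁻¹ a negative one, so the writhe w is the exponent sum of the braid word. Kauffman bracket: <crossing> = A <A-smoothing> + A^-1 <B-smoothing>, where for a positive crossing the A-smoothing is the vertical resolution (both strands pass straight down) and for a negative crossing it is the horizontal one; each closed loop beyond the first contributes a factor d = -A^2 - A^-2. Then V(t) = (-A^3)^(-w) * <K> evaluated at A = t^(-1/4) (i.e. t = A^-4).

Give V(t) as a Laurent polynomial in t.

-t^9 + t^8 - 2*t^7 + 3*t^6 - 2*t^5 + 2*t^4 - t^3 + t^2

Derivation:
Reading the diagram top to bottom ('/'-over between positions i,i+1 = s_i, '\'-over = s_i^-1): braid word = s2 s1^-1 s2 s2 s2 s2 s1^-1 s2 s1 s1 s1 s2^-1 s3.
The presented braid s2 s1^-1 s2 s2 s2 s2 s1^-1 s2 s1 s1 s1 s2^-1 s3 on 4 strands reduces by inverse Markov moves (closure unchanged at each step):
  Destabilize: the word has the form β·s3 where s3 occurs only as the final letter (β ∈ B_3); drop it and the last strand → 3 strands.
  Deconjugate: the word is γ·β·γ⁻¹ with γ = s2 s1^-1 (prefix) and γ⁻¹ = s1 s2^-1 (suffix); strip both.
Reduced to β = s2 s2 s2 s2 s1^-1 s2 s1 s1 on 3 strands, 8 crossings.
Compute on β:
Braid: s2 s2 s2 s2 s1^-1 s2 s1 s1 on 3 strands, 8 crossings.
Writhe w = (#positive) - (#negative) = 7 - 1 = 6.
Enumerate smoothing states for the bracket polynomial. There are 2^8 = 256 states.
Smooth each crossing (0=||, 1=⌣⌢); contribution A^(Σ sign_k(1-2s_k)) * d^(L-1).
Tabulate the states by total A-exponent and number of loops L (A-exp: L × count):
  A^8: L=2 ×1
  A^6: L=1 ×5, L=3 ×3
  A^4: L=2 ×27, L=4 ×1
  A^2: L=1 ×18, L=3 ×38
  A^0: L=2 ×41, L=4 ×29
  A^-2: L=3 ×44, L=5 ×12
  A^-4: L=4 ×26, L=6 ×2
  A^-6: L=5 ×8
  A^-8: L=6 ×1
Each group contributes A^e * Σ count * d^(L-1):
Powers of d = -A^2 - A^-2: d^2 = A^4 + 2 + A^-4; d^3 = -A^6 - 3*A^2 - 3*A^-2 - A^-6; d^4 = A^8 + 4*A^4 + 6 + 4*A^-4 + A^-8; d^5 = -A^10 - 5*A^6 - 10*A^2 - 10*A^-2 - 5*A^-6 - A^-10.
  A^8 * (d) = -A^10 - A^6
  A^6 * (5 + 3*d^2) = 3*A^10 + 11*A^6 + 3*A^2
  A^4 * (27*d + d^3) = -A^10 - 30*A^6 - 30*A^2 - A^-2
  A^2 * (18 + 38*d^2) = 38*A^6 + 94*A^2 + 38*A^-2
  A^0 * (41*d + 29*d^3) = -29*A^6 - 128*A^2 - 128*A^-2 - 29*A^-6
  A^-2 * (44*d^2 + 12*d^4) = 12*A^6 + 92*A^2 + 160*A^-2 + 92*A^-6 + 12*A^-10
  A^-4 * (26*d^3 + 2*d^5) = -2*A^6 - 36*A^2 - 98*A^-2 - 98*A^-6 - 36*A^-10 - 2*A^-14
  A^-6 * (8*d^4) = 8*A^2 + 32*A^-2 + 48*A^-6 + 32*A^-10 + 8*A^-14
  A^-8 * (d^5) = -A^2 - 5*A^-2 - 10*A^-6 - 10*A^-10 - 5*A^-14 - A^-18
Summing the groups: <K> = A^10 - A^6 + 2*A^2 - 2*A^-2 + 3*A^-6 - 2*A^-10 + A^-14 - A^-18
Normalise by the writhe: (-A^3)^(-w) = (-A^3)^(-6) = A^-18, so f(A) = A^-18 * <K> = A^-8 - A^-12 + 2*A^-16 - 2*A^-20 + 3*A^-24 - 2*A^-28 + A^-32 - A^-36.
Substitute A = t^(-1/4), i.e. A^e → t^(-e/4): V(t) = -t^9 + t^8 - 2*t^7 + 3*t^6 - 2*t^5 + 2*t^4 - t^3 + t^2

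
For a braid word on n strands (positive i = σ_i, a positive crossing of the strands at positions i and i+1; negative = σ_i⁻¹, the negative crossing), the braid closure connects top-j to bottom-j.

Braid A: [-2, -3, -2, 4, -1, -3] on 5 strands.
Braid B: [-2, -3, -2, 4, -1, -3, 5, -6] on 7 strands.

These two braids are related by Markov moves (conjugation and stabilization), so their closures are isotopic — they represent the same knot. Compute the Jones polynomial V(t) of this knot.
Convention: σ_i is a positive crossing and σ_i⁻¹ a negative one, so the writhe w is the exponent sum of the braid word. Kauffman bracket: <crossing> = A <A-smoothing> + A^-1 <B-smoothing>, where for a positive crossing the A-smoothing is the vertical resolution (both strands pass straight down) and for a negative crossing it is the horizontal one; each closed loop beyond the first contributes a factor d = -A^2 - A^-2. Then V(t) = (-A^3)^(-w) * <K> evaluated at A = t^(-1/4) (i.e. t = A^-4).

Markov-equivalent braids have isotopic closures, hence identical knot invariants. Strip the Markov moves from each word to reach a common short braid β, then compute V(t) once on β.
Braid A: s2^-1 s3^-1 s2^-1 s4 s1^-1 s3^-1 on 5 strands has no conjugating prefix/suffix or stabilization to strip; take β = s2^-1 s3^-1 s2^-1 s4 s1^-1 s3^-1.
Braid B: s2^-1 s3^-1 s2^-1 s4 s1^-1 s3^-1 s5 s6^-1 on 7 strands reduces by inverse Markov moves (closure unchanged at each step):
  Destabilize: the word has the form β·s6^-1 where s6^-1 occurs only as the final letter (β ∈ B_6); drop it and the last strand → 6 strands.
  Destabilize: the word has the form β·s5 where s5 occurs only as the final letter (β ∈ B_5); drop it and the last strand → 5 strands.
Reduced to β = s2^-1 s3^-1 s2^-1 s4 s1^-1 s3^-1 on 5 strands, 6 crossings.
Both give the same β = s2^-1 s3^-1 s2^-1 s4 s1^-1 s3^-1 on 5 strands, so one state sum suffices:
Braid: s2^-1 s3^-1 s2^-1 s4 s1^-1 s3^-1 on 5 strands, 6 crossings.
Writhe w = (#positive) - (#negative) = 1 - 5 = -4.
Enumerate smoothing states for the bracket polynomial. There are 2^6 = 64 states.
For each crossing: s=0 is the vertical smoothing, s=1 horizontal. Crossing k contributes A^(sign_k * (1 - 2*s_k)); loop factor d = -A^2 - A^-2.
Tabulate the states by total A-exponent and number of loops L (A-exp: L × count):
  A^6: L=2 ×1
  A^4: L=1 ×1, L=3 ×5
  A^2: L=2 ×9, L=4 ×6
  A^0: L=1 ×4, L=3 ×14, L=5 ×2
  A^-2: L=2 ×8, L=4 ×7
  A^-4: L=3 ×5, L=5 ×1
  A^-6: L=4 ×1
Each group contributes A^e * Σ count * d^(L-1):
Powers of d = -A^2 - A^-2: d^2 = A^4 + 2 + A^-4; d^3 = -A^6 - 3*A^2 - 3*A^-2 - A^-6; d^4 = A^8 + 4*A^4 + 6 + 4*A^-4 + A^-8.
  A^6 * (d) = -A^8 - A^4
  A^4 * (1 + 5*d^2) = 5*A^8 + 11*A^4 + 5
  A^2 * (9*d + 6*d^3) = -6*A^8 - 27*A^4 - 27 - 6*A^-4
  A^0 * (4 + 14*d^2 + 2*d^4) = 2*A^8 + 22*A^4 + 44 + 22*A^-4 + 2*A^-8
  A^-2 * (8*d + 7*d^3) = -7*A^4 - 29 - 29*A^-4 - 7*A^-8
  A^-4 * (5*d^2 + d^4) = A^4 + 9 + 16*A^-4 + 9*A^-8 + A^-12
  A^-6 * (d^3) = -1 - 3*A^-4 - 3*A^-8 - A^-12
Summing the groups: <K> = -A^4 + 1 + A^-8
Normalise by the writhe: (-A^3)^(-w) = (-A^3)^(4) = A^12, so f(A) = A^12 * <K> = -A^16 + A^12 + A^4.
Substitute A = t^(-1/4), i.e. A^e → t^(-e/4): V(t) = t^-1 + t^-3 - t^-4

Answer: t^-1 + t^-3 - t^-4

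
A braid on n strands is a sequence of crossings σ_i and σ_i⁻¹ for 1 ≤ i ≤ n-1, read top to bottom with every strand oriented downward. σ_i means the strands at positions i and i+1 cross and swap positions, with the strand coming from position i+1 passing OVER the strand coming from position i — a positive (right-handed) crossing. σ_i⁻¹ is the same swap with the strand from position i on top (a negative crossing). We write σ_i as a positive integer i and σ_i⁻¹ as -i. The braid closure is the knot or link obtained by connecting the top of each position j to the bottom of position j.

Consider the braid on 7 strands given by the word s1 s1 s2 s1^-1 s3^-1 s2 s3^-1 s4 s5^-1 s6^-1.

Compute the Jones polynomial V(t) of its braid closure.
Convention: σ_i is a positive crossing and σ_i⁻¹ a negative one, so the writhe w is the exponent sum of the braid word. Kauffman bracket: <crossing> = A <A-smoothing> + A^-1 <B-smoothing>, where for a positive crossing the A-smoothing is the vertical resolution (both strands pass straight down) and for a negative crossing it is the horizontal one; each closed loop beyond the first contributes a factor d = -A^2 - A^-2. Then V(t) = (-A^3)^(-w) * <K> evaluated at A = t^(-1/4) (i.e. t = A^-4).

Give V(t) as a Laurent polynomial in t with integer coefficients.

The presented braid s1 s1 s2 s1^-1 s3^-1 s2 s3^-1 s4 s5^-1 s6^-1 on 7 strands reduces by inverse Markov moves (closure unchanged at each step):
  Destabilize: the word has the form β·s6^-1 where s6^-1 occurs only as the final letter (β ∈ B_6); drop it and the last strand → 6 strands.
  Destabilize: the word has the form β·s5^-1 where s5^-1 occurs only as the final letter (β ∈ B_5); drop it and the last strand → 5 strands.
  Destabilize: the word has the form β·s4 where s4 occurs only as the final letter (β ∈ B_4); drop it and the last strand → 4 strands.
Reduced to β = s1 s1 s2 s1^-1 s3^-1 s2 s3^-1 on 4 strands, 7 crossings.
Compute on β:
Braid: s1 s1 s2 s1^-1 s3^-1 s2 s3^-1 on 4 strands, 7 crossings.
Writhe w = (#positive) - (#negative) = 4 - 3 = 1.
Enumerate smoothing states for the bracket polynomial. There are 2^7 = 128 states.
For each crossing: s=0 is the vertical smoothing, s=1 horizontal. Crossing k contributes A^(sign_k * (1 - 2*s_k)); loop factor d = -A^2 - A^-2.
Tabulate the states by total A-exponent and number of loops L (A-exp: L × count):
  A^7: L=3 ×1
  A^5: L=2 ×4, L=4 ×3
  A^3: L=1 ×5, L=3 ×15, L=5 ×1
  A^1: L=2 ×27, L=4 ×8
  A^-1: L=1 ×14, L=3 ×20, L=5 ×1
  A^-3: L=2 ×17, L=4 ×4
  A^-5: L=3 ×7
  A^-7: L=4 ×1
Each group contributes A^e * Σ count * d^(L-1):
Powers of d = -A^2 - A^-2: d^2 = A^4 + 2 + A^-4; d^3 = -A^6 - 3*A^2 - 3*A^-2 - A^-6; d^4 = A^8 + 4*A^4 + 6 + 4*A^-4 + A^-8.
  A^7 * (d^2) = A^11 + 2*A^7 + A^3
  A^5 * (4*d + 3*d^3) = -3*A^11 - 13*A^7 - 13*A^3 - 3*A^-1
  A^3 * (5 + 15*d^2 + d^4) = A^11 + 19*A^7 + 41*A^3 + 19*A^-1 + A^-5
  A^1 * (27*d + 8*d^3) = -8*A^7 - 51*A^3 - 51*A^-1 - 8*A^-5
  A^-1 * (14 + 20*d^2 + d^4) = A^7 + 24*A^3 + 60*A^-1 + 24*A^-5 + A^-9
  A^-3 * (17*d + 4*d^3) = -4*A^3 - 29*A^-1 - 29*A^-5 - 4*A^-9
  A^-5 * (7*d^2) = 7*A^-1 + 14*A^-5 + 7*A^-9
  A^-7 * (d^3) = -A^-1 - 3*A^-5 - 3*A^-9 - A^-13
Summing the groups: <K> = -A^11 + A^7 - 2*A^3 + 2*A^-1 - A^-5 + A^-9 - A^-13
Normalise by the writhe: (-A^3)^(-w) = (-A^3)^(-1) = -A^-3, so f(A) = -A^-3 * <K> = A^8 - A^4 + 2 - 2*A^-4 + A^-8 - A^-12 + A^-16.
Substitute A = t^(-1/4), i.e. A^e → t^(-e/4): V(t) = t^4 - t^3 + t^2 - 2*t + 2 - t^-1 + t^-2

Answer: t^4 - t^3 + t^2 - 2*t + 2 - t^-1 + t^-2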